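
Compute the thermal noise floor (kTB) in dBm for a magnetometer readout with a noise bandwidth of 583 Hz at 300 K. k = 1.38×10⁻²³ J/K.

−146.2 dBm

P_n = kTB = 1.38×10⁻²³ × 300 × 5.83×10² = 2.41×10⁻¹⁸ W
In dBm: 10 log₁₀(2.41×10⁻¹⁸ / 10⁻³) = −146.2 dBm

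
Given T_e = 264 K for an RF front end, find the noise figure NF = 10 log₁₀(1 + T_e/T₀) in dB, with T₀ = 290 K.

F = 1 + T_e/T₀ = 1 + 264/290 = 1.91034
NF = 10 log₁₀(1.91034) = 2.81 dB

2.81 dB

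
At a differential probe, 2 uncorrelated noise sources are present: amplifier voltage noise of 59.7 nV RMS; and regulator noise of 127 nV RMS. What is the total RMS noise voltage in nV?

Uncorrelated sources add in power (mean-square): V_tot = √(ΣV_i²)
V_tot = √[(5.97×10⁻⁸)² + (1.27×10⁻⁷)²] = 1.40×10⁻⁷ V = 140 nV

140 nV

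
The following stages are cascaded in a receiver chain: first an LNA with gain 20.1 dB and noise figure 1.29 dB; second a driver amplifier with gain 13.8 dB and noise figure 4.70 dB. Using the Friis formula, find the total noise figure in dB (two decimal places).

1.35 dB

Convert to linear (a loss of L dB is a gain of −L dB): F_i = 10^(NF_i/10), G_i = 10^(G_i,dB/10)
  Stage 1: F_1 = 10^(1.29/10) = 1.346, G_1 = 10^(20.1/10) = 102.3
  Stage 2: F_2 = 10^(4.70/10) = 2.951, G_2 = 10^(13.8/10) = 23.99
Friis cascade:
  F = 1.346 + (2.951 − 1)/102.3 = 1.365
NF = 10 log₁₀(1.365) = 1.35 dB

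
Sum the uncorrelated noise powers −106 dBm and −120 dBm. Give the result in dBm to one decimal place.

−105.8 dBm

Convert to linear, add, convert back:
P₁ = 2.51×10⁻¹⁴ W, P₂ = 1.00×10⁻¹⁵ W
P_tot = 2.61×10⁻¹⁴ W → 10 log₁₀(P_tot / 10⁻³) = −105.8 dBm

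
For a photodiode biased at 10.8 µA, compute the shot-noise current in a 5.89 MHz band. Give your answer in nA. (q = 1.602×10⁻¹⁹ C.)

I_n = √(2qI·B)
2qI·B = 2 × 1.602×10⁻¹⁹ × 1.08×10⁻⁵ × 5.89×10⁶ = 2.04×10⁻¹⁷ A²
I_n = √(2.04×10⁻¹⁷) = 4.51×10⁻⁹ A = 4.51 nA

4.51 nA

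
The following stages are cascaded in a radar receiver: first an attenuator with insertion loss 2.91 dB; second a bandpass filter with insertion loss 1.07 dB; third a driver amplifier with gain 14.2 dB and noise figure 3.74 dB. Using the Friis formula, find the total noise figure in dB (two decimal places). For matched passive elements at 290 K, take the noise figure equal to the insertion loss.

7.72 dB

Convert to linear (a loss of L dB is a gain of −L dB): F_i = 10^(NF_i/10), G_i = 10^(G_i,dB/10)
  Stage 1: F_1 = 10^(2.91/10) = 1.954, G_1 = 10^(−2.91/10) = 0.5117
  Stage 2: F_2 = 10^(1.07/10) = 1.279, G_2 = 10^(−1.07/10) = 0.7816
  Stage 3: F_3 = 10^(3.74/10) = 2.366, G_3 = 10^(14.2/10) = 26.30
Friis cascade:
  F = 1.954 + (1.279 − 1)/0.5117 + (2.366 − 1)/0.3999 = 5.916
NF = 10 log₁₀(5.916) = 7.72 dB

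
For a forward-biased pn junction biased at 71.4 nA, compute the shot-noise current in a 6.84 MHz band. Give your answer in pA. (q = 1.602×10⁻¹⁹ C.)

396 pA

I_n = √(2qI·B)
2qI·B = 2 × 1.602×10⁻¹⁹ × 7.14×10⁻⁸ × 6.84×10⁶ = 1.56×10⁻¹⁹ A²
I_n = √(1.56×10⁻¹⁹) = 3.96×10⁻¹⁰ A = 396 pA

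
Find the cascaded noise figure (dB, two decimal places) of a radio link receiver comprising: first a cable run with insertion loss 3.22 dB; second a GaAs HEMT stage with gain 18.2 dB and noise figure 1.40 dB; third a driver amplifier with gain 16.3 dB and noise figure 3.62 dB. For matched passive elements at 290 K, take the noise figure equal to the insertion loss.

Convert to linear (a loss of L dB is a gain of −L dB): F_i = 10^(NF_i/10), G_i = 10^(G_i,dB/10)
  Stage 1: F_1 = 10^(3.22/10) = 2.099, G_1 = 10^(−3.22/10) = 0.4764
  Stage 2: F_2 = 10^(1.40/10) = 1.380, G_2 = 10^(18.2/10) = 66.07
  Stage 3: F_3 = 10^(3.62/10) = 2.301, G_3 = 10^(16.3/10) = 42.66
Friis cascade:
  F = 2.099 + (1.380 − 1)/0.4764 + (2.301 − 1)/31.48 = 2.939
NF = 10 log₁₀(2.939) = 4.68 dB

4.68 dB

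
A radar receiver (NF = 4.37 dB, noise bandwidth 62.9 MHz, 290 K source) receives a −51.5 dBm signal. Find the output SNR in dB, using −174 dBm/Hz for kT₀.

40.1 dB

Noise floor: N = −174 + 10 log₁₀(B) + NF
10 log₁₀(6.29×10⁷) = 77.99 dB
N = −174 + 77.99 + 4.37 = −91.64 dBm
SNR = P_sig − N = −51.5 − (−91.64) = 40.14 dB → 40.1 dB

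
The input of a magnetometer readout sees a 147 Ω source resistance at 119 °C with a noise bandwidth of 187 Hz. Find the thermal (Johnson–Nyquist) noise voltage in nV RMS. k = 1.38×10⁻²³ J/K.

T = 119 °C + 273.15 = 392.15 K
V_n = √(4kTRB)
4kTRB = 4 × 1.38×10⁻²³ × 392.15 × 1.47×10² × 1.87×10² = 5.95×10⁻¹⁶ V²
V_n = √(5.95×10⁻¹⁶) = 2.44×10⁻⁸ V = 24.4 nV

24.4 nV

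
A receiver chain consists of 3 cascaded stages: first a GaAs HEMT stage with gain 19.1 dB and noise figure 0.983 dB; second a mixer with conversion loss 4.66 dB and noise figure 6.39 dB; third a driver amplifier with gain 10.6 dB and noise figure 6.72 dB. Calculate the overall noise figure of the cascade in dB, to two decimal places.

1.55 dB

Convert to linear (a loss of L dB is a gain of −L dB): F_i = 10^(NF_i/10), G_i = 10^(G_i,dB/10)
  Stage 1: F_1 = 10^(0.983/10) = 1.254, G_1 = 10^(19.1/10) = 81.28
  Stage 2: F_2 = 10^(6.39/10) = 4.355, G_2 = 10^(−4.66/10) = 0.3420
  Stage 3: F_3 = 10^(6.72/10) = 4.699, G_3 = 10^(10.6/10) = 11.48
Friis cascade:
  F = 1.254 + (4.355 − 1)/81.28 + (4.699 − 1)/27.80 = 1.428
NF = 10 log₁₀(1.428) = 1.55 dB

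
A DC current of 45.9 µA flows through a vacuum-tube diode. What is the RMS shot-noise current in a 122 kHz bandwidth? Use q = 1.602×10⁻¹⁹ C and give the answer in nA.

I_n = √(2qI·B)
2qI·B = 2 × 1.602×10⁻¹⁹ × 4.59×10⁻⁵ × 1.22×10⁵ = 1.79×10⁻¹⁸ A²
I_n = √(1.79×10⁻¹⁸) = 1.34×10⁻⁹ A = 1.34 nA

1.34 nA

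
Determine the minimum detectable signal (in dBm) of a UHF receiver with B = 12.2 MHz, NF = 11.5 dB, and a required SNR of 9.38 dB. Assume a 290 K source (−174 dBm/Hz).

Sensitivity = −174 + 10 log₁₀(B) + NF + SNR_min
= −174 + 70.86 + 11.5 + 9.38
= −82.26 dBm → −82.3 dBm

−82.3 dBm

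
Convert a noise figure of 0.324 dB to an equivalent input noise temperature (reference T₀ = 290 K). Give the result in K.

22.5 K

F = 10^(0.324/10) = 1.07746
T_e = (F − 1)·T₀ = (1.07746 − 1) × 290 = 22.5 K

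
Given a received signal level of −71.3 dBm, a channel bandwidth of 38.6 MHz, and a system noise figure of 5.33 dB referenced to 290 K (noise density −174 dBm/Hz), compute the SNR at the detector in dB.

21.5 dB

Noise floor: N = −174 + 10 log₁₀(B) + NF
10 log₁₀(3.86×10⁷) = 75.87 dB
N = −174 + 75.87 + 5.33 = −92.80 dBm
SNR = P_sig − N = −71.3 − (−92.80) = 21.50 dB → 21.5 dB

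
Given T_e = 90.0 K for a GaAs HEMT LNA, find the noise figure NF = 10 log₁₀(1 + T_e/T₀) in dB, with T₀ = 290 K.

F = 1 + T_e/T₀ = 1 + 90.0/290 = 1.31034
NF = 10 log₁₀(1.31034) = 1.17 dB

1.17 dB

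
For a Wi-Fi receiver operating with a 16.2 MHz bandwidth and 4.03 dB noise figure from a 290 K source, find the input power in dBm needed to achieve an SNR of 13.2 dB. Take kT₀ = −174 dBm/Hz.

Sensitivity = −174 + 10 log₁₀(B) + NF + SNR_min
= −174 + 72.1 + 4.03 + 13.2
= −84.67 dBm → −84.7 dBm

−84.7 dBm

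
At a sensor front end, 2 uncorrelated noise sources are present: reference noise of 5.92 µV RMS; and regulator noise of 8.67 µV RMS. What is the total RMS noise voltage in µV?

10.5 µV

Uncorrelated sources add in power (mean-square): V_tot = √(ΣV_i²)
V_tot = √[(5.92×10⁻⁶)² + (8.67×10⁻⁶)²] = 1.05×10⁻⁵ V = 10.5 µV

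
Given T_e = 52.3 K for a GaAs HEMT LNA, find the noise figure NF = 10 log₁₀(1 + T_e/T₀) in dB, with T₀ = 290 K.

0.720 dB

F = 1 + T_e/T₀ = 1 + 52.3/290 = 1.18034
NF = 10 log₁₀(1.18034) = 0.720 dB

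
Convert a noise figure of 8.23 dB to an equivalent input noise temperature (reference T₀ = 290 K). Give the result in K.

F = 10^(8.23/10) = 6.65273
T_e = (F − 1)·T₀ = (6.65273 − 1) × 290 = 1639 K

1639 K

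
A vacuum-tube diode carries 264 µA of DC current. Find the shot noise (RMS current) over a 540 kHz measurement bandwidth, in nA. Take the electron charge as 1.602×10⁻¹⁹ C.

6.76 nA

I_n = √(2qI·B)
2qI·B = 2 × 1.602×10⁻¹⁹ × 2.64×10⁻⁴ × 5.40×10⁵ = 4.57×10⁻¹⁷ A²
I_n = √(4.57×10⁻¹⁷) = 6.76×10⁻⁹ A = 6.76 nA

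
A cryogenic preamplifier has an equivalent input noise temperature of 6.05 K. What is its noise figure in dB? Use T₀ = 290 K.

F = 1 + T_e/T₀ = 1 + 6.05/290 = 1.02086
NF = 10 log₁₀(1.02086) = 0.090 dB

0.090 dB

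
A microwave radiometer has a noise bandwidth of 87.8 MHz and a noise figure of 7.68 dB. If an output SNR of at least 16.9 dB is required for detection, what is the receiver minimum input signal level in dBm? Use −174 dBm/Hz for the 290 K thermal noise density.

−70.0 dBm

Sensitivity = −174 + 10 log₁₀(B) + NF + SNR_min
= −174 + 79.43 + 7.68 + 16.9
= −69.99 dBm → −70.0 dBm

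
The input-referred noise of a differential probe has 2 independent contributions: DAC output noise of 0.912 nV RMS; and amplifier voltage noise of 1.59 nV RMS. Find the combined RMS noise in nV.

Uncorrelated sources add in power (mean-square): V_tot = √(ΣV_i²)
V_tot = √[(9.12×10⁻¹⁰)² + (1.59×10⁻⁹)²] = 1.83×10⁻⁹ V = 1.83 nV

1.83 nV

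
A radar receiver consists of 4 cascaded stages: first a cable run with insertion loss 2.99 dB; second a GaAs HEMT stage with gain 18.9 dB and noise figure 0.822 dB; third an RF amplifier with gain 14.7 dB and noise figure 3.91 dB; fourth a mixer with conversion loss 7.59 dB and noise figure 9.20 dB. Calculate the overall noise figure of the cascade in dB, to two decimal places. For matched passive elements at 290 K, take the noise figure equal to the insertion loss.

3.89 dB

Convert to linear (a loss of L dB is a gain of −L dB): F_i = 10^(NF_i/10), G_i = 10^(G_i,dB/10)
  Stage 1: F_1 = 10^(2.99/10) = 1.991, G_1 = 10^(−2.99/10) = 0.5023
  Stage 2: F_2 = 10^(0.822/10) = 1.208, G_2 = 10^(18.9/10) = 77.62
  Stage 3: F_3 = 10^(3.91/10) = 2.460, G_3 = 10^(14.7/10) = 29.51
  Stage 4: F_4 = 10^(9.20/10) = 8.318, G_4 = 10^(−7.59/10) = 0.1742
Friis cascade:
  F = 1.991 + (1.208 − 1)/0.5023 + (2.460 − 1)/38.99 + (8.318 − 1)/1151 = 2.449
NF = 10 log₁₀(2.449) = 3.89 dB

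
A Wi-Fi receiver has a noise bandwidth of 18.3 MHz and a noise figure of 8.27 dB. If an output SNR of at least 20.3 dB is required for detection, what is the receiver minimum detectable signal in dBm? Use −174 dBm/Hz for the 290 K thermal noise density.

−72.8 dBm

Sensitivity = −174 + 10 log₁₀(B) + NF + SNR_min
= −174 + 72.62 + 8.27 + 20.3
= −72.81 dBm → −72.8 dBm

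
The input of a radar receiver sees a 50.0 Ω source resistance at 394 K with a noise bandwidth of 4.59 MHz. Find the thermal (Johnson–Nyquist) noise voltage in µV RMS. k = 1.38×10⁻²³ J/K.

2.23 µV

V_n = √(4kTRB)
4kTRB = 4 × 1.38×10⁻²³ × 394 × 5.00×10¹ × 4.59×10⁶ = 4.99×10⁻¹² V²
V_n = √(4.99×10⁻¹²) = 2.23×10⁻⁶ V = 2.23 µV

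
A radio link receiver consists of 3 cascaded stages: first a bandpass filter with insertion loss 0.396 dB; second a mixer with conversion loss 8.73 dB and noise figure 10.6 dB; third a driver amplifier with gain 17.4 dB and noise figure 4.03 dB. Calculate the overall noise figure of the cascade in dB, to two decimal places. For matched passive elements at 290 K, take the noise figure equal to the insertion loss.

13.99 dB

Convert to linear (a loss of L dB is a gain of −L dB): F_i = 10^(NF_i/10), G_i = 10^(G_i,dB/10)
  Stage 1: F_1 = 10^(0.396/10) = 1.095, G_1 = 10^(−0.396/10) = 0.9129
  Stage 2: F_2 = 10^(10.6/10) = 11.48, G_2 = 10^(−8.73/10) = 0.1340
  Stage 3: F_3 = 10^(4.03/10) = 2.529, G_3 = 10^(17.4/10) = 54.95
Friis cascade:
  F = 1.095 + (11.48 − 1)/0.9129 + (2.529 − 1)/0.1223 = 25.08
NF = 10 log₁₀(25.08) = 13.99 dB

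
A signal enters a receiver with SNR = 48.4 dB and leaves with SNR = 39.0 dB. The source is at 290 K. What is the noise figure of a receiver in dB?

NF (dB) = SNR_in(dB) − SNR_out(dB) when the source is at T₀
NF = 48.4 − 39.0 = 9.4 dB

9.4 dB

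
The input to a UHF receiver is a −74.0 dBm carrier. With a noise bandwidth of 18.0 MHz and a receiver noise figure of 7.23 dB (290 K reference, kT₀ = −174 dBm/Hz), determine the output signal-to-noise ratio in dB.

Noise floor: N = −174 + 10 log₁₀(B) + NF
10 log₁₀(1.80×10⁷) = 72.55 dB
N = −174 + 72.55 + 7.23 = −94.22 dBm
SNR = P_sig − N = −74.0 − (−94.22) = 20.22 dB → 20.2 dB

20.2 dB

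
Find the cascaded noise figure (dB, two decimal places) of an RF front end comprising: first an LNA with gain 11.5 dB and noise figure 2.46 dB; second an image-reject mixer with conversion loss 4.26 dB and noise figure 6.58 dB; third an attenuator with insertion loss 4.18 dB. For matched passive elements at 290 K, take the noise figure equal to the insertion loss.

Convert to linear (a loss of L dB is a gain of −L dB): F_i = 10^(NF_i/10), G_i = 10^(G_i,dB/10)
  Stage 1: F_1 = 10^(2.46/10) = 1.762, G_1 = 10^(11.5/10) = 14.13
  Stage 2: F_2 = 10^(6.58/10) = 4.550, G_2 = 10^(−4.26/10) = 0.3750
  Stage 3: F_3 = 10^(4.18/10) = 2.618, G_3 = 10^(−4.18/10) = 0.3819
Friis cascade:
  F = 1.762 + (4.550 − 1)/14.13 + (2.618 − 1)/5.297 = 2.319
NF = 10 log₁₀(2.319) = 3.65 dB

3.65 dB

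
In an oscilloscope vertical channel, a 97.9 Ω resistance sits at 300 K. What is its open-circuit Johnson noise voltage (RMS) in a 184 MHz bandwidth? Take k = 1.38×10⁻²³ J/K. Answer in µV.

V_n = √(4kTRB)
4kTRB = 4 × 1.38×10⁻²³ × 300 × 9.79×10¹ × 1.84×10⁸ = 2.98×10⁻¹⁰ V²
V_n = √(2.98×10⁻¹⁰) = 1.73×10⁻⁵ V = 17.3 µV

17.3 µV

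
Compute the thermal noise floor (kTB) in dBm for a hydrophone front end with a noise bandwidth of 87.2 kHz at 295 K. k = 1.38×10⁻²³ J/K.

P_n = kTB = 1.38×10⁻²³ × 295 × 8.72×10⁴ = 3.55×10⁻¹⁶ W
In dBm: 10 log₁₀(3.55×10⁻¹⁶ / 10⁻³) = −124.5 dBm

−124.5 dBm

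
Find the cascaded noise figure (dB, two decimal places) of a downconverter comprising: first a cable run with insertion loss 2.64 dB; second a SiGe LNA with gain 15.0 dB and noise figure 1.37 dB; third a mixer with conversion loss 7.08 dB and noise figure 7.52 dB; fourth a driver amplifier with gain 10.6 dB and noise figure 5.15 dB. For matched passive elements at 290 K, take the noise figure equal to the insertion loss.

5.39 dB

Convert to linear (a loss of L dB is a gain of −L dB): F_i = 10^(NF_i/10), G_i = 10^(G_i,dB/10)
  Stage 1: F_1 = 10^(2.64/10) = 1.837, G_1 = 10^(−2.64/10) = 0.5445
  Stage 2: F_2 = 10^(1.37/10) = 1.371, G_2 = 10^(15.0/10) = 31.62
  Stage 3: F_3 = 10^(7.52/10) = 5.649, G_3 = 10^(−7.08/10) = 0.1959
  Stage 4: F_4 = 10^(5.15/10) = 3.273, G_4 = 10^(10.6/10) = 11.48
Friis cascade:
  F = 1.837 + (1.371 − 1)/0.5445 + (5.649 − 1)/17.22 + (3.273 − 1)/3.373 = 3.462
NF = 10 log₁₀(3.462) = 5.39 dB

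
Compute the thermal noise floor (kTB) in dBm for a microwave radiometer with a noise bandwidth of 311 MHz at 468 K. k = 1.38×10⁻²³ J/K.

P_n = kTB = 1.38×10⁻²³ × 468 × 3.11×10⁸ = 2.01×10⁻¹² W
In dBm: 10 log₁₀(2.01×10⁻¹² / 10⁻³) = −87.0 dBm

−87.0 dBm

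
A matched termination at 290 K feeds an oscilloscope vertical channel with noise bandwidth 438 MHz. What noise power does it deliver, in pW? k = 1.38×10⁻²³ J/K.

1.75 pW

P_n = kTB = 1.38×10⁻²³ × 290 × 4.38×10⁸ = 1.75×10⁻¹² W = 1.75 pW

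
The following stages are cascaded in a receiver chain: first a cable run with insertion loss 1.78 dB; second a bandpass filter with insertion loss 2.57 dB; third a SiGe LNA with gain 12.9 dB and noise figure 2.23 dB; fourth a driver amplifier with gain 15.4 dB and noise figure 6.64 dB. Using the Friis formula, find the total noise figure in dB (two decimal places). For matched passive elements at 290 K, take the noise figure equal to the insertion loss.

7.04 dB

Convert to linear (a loss of L dB is a gain of −L dB): F_i = 10^(NF_i/10), G_i = 10^(G_i,dB/10)
  Stage 1: F_1 = 10^(1.78/10) = 1.507, G_1 = 10^(−1.78/10) = 0.6637
  Stage 2: F_2 = 10^(2.57/10) = 1.807, G_2 = 10^(−2.57/10) = 0.5534
  Stage 3: F_3 = 10^(2.23/10) = 1.671, G_3 = 10^(12.9/10) = 19.50
  Stage 4: F_4 = 10^(6.64/10) = 4.613, G_4 = 10^(15.4/10) = 34.67
Friis cascade:
  F = 1.507 + (1.807 − 1)/0.6637 + (1.671 − 1)/0.3673 + (4.613 − 1)/7.161 = 5.054
NF = 10 log₁₀(5.054) = 7.04 dB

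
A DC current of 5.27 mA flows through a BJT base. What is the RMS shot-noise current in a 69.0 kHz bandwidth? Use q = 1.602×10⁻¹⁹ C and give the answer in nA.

10.8 nA

I_n = √(2qI·B)
2qI·B = 2 × 1.602×10⁻¹⁹ × 5.27×10⁻³ × 6.90×10⁴ = 1.17×10⁻¹⁶ A²
I_n = √(1.17×10⁻¹⁶) = 1.08×10⁻⁸ A = 10.8 nA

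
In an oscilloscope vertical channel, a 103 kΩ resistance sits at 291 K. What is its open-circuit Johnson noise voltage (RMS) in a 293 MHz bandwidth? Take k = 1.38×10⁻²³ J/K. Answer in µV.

696 µV

V_n = √(4kTRB)
4kTRB = 4 × 1.38×10⁻²³ × 291 × 1.03×10⁵ × 2.93×10⁸ = 4.85×10⁻⁷ V²
V_n = √(4.85×10⁻⁷) = 6.96×10⁻⁴ V = 696 µV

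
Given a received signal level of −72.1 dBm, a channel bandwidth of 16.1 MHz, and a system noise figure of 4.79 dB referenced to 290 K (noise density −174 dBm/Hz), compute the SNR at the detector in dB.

25.0 dB

Noise floor: N = −174 + 10 log₁₀(B) + NF
10 log₁₀(1.61×10⁷) = 72.07 dB
N = −174 + 72.07 + 4.79 = −97.14 dBm
SNR = P_sig − N = −72.1 − (−97.14) = 25.04 dB → 25.0 dB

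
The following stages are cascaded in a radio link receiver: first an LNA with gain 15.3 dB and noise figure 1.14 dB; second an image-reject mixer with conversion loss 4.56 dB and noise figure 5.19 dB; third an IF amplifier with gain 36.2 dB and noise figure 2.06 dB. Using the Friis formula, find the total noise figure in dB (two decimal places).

Convert to linear (a loss of L dB is a gain of −L dB): F_i = 10^(NF_i/10), G_i = 10^(G_i,dB/10)
  Stage 1: F_1 = 10^(1.14/10) = 1.300, G_1 = 10^(15.3/10) = 33.88
  Stage 2: F_2 = 10^(5.19/10) = 3.304, G_2 = 10^(−4.56/10) = 0.3499
  Stage 3: F_3 = 10^(2.06/10) = 1.607, G_3 = 10^(36.2/10) = 4169
Friis cascade:
  F = 1.300 + (3.304 − 1)/33.88 + (1.607 − 1)/11.86 = 1.419
NF = 10 log₁₀(1.419) = 1.52 dB

1.52 dB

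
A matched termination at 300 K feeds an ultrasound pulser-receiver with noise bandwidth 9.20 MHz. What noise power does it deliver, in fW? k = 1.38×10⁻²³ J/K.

38.1 fW

P_n = kTB = 1.38×10⁻²³ × 300 × 9.20×10⁶ = 3.81×10⁻¹⁴ W = 38.1 fW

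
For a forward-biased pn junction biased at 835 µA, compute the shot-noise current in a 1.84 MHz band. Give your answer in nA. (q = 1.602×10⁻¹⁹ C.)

I_n = √(2qI·B)
2qI·B = 2 × 1.602×10⁻¹⁹ × 8.35×10⁻⁴ × 1.84×10⁶ = 4.92×10⁻¹⁶ A²
I_n = √(4.92×10⁻¹⁶) = 2.22×10⁻⁸ A = 22.2 nA

22.2 nA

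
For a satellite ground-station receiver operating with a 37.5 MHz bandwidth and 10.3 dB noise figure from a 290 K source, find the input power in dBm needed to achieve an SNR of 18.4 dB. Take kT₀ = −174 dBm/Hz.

Sensitivity = −174 + 10 log₁₀(B) + NF + SNR_min
= −174 + 75.74 + 10.3 + 18.4
= −69.56 dBm → −69.6 dBm

−69.6 dBm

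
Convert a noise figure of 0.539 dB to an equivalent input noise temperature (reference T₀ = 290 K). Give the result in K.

38.3 K

F = 10^(0.539/10) = 1.13214
T_e = (F − 1)·T₀ = (1.13214 − 1) × 290 = 38.3 K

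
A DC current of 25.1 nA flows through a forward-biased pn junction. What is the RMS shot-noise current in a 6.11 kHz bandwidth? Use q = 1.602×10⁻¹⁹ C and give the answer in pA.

7.01 pA

I_n = √(2qI·B)
2qI·B = 2 × 1.602×10⁻¹⁹ × 2.51×10⁻⁸ × 6.11×10³ = 4.91×10⁻²³ A²
I_n = √(4.91×10⁻²³) = 7.01×10⁻¹² A = 7.01 pA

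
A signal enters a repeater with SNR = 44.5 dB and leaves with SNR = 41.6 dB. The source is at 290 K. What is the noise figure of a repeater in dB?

NF (dB) = SNR_in(dB) − SNR_out(dB) when the source is at T₀
NF = 44.5 − 41.6 = 2.9 dB

2.9 dB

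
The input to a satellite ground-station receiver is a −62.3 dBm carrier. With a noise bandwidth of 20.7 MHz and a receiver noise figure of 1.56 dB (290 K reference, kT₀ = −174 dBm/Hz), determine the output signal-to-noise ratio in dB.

Noise floor: N = −174 + 10 log₁₀(B) + NF
10 log₁₀(2.07×10⁷) = 73.16 dB
N = −174 + 73.16 + 1.56 = −99.28 dBm
SNR = P_sig − N = −62.3 − (−99.28) = 36.98 dB → 37.0 dB

37.0 dB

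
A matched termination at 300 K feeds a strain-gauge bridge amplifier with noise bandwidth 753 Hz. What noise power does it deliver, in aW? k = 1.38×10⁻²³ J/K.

3.12 aW

P_n = kTB = 1.38×10⁻²³ × 300 × 7.53×10² = 3.12×10⁻¹⁸ W = 3.12 aW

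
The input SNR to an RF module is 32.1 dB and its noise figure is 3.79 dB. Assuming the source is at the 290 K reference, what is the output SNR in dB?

28.31 dB

By definition F = SNR_in/SNR_out, so in dB: SNR_out = SNR_in − NF
SNR_out = 32.1 − 3.79 = 28.31 dB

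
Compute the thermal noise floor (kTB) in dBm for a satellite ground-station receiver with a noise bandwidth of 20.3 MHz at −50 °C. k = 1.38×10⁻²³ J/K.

T = −50 °C + 273.15 = 223.15 K
P_n = kTB = 1.38×10⁻²³ × 223.15 × 2.03×10⁷ = 6.25×10⁻¹⁴ W
In dBm: 10 log₁₀(6.25×10⁻¹⁴ / 10⁻³) = −102.0 dBm

−102.0 dBm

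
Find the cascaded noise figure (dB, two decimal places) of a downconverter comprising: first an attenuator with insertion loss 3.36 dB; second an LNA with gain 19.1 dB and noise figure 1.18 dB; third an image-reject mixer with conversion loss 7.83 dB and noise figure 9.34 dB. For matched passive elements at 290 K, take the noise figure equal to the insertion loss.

Convert to linear (a loss of L dB is a gain of −L dB): F_i = 10^(NF_i/10), G_i = 10^(G_i,dB/10)
  Stage 1: F_1 = 10^(3.36/10) = 2.168, G_1 = 10^(−3.36/10) = 0.4613
  Stage 2: F_2 = 10^(1.18/10) = 1.312, G_2 = 10^(19.1/10) = 81.28
  Stage 3: F_3 = 10^(9.34/10) = 8.590, G_3 = 10^(−7.83/10) = 0.1648
Friis cascade:
  F = 2.168 + (1.312 − 1)/0.4613 + (8.590 − 1)/37.50 = 3.047
NF = 10 log₁₀(3.047) = 4.84 dB

4.84 dB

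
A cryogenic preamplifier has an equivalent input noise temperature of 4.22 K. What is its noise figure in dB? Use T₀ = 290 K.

0.063 dB

F = 1 + T_e/T₀ = 1 + 4.22/290 = 1.01455
NF = 10 log₁₀(1.01455) = 0.063 dB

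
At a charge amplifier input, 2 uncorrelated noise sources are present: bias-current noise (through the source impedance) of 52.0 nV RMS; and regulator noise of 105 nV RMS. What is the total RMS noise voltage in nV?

117 nV

Uncorrelated sources add in power (mean-square): V_tot = √(ΣV_i²)
V_tot = √[(5.20×10⁻⁸)² + (1.05×10⁻⁷)²] = 1.17×10⁻⁷ V = 117 nV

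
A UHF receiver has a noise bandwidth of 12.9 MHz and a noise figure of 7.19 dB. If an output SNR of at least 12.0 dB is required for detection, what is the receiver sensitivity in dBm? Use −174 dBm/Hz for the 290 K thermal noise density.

−83.7 dBm

Sensitivity = −174 + 10 log₁₀(B) + NF + SNR_min
= −174 + 71.11 + 7.19 + 12.0
= −83.70 dBm → −83.7 dBm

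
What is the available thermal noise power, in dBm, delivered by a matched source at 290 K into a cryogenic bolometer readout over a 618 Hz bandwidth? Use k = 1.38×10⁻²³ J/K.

P_n = kTB = 1.38×10⁻²³ × 290 × 6.18×10² = 2.47×10⁻¹⁸ W
In dBm: 10 log₁₀(2.47×10⁻¹⁸ / 10⁻³) = −146.1 dBm

−146.1 dBm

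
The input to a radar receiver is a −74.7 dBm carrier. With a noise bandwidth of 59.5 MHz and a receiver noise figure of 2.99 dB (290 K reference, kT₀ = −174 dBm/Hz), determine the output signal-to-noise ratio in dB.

Noise floor: N = −174 + 10 log₁₀(B) + NF
10 log₁₀(5.95×10⁷) = 77.75 dB
N = −174 + 77.75 + 2.99 = −93.26 dBm
SNR = P_sig − N = −74.7 − (−93.26) = 18.56 dB → 18.6 dB

18.6 dB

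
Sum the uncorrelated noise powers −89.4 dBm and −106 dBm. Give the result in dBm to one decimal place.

−89.3 dBm

Convert to linear, add, convert back:
P₁ = 1.15×10⁻¹² W, P₂ = 2.51×10⁻¹⁴ W
P_tot = 1.17×10⁻¹² W → 10 log₁₀(P_tot / 10⁻³) = −89.3 dBm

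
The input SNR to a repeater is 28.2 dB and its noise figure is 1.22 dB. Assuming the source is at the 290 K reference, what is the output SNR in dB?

26.98 dB

By definition F = SNR_in/SNR_out, so in dB: SNR_out = SNR_in − NF
SNR_out = 28.2 − 1.22 = 26.98 dB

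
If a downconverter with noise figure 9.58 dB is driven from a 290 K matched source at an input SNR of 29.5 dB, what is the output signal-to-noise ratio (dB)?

19.92 dB

By definition F = SNR_in/SNR_out, so in dB: SNR_out = SNR_in − NF
SNR_out = 29.5 − 9.58 = 19.92 dB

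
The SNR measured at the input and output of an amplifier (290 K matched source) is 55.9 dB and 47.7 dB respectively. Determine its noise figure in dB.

8.2 dB

NF (dB) = SNR_in(dB) − SNR_out(dB) when the source is at T₀
NF = 55.9 − 47.7 = 8.2 dB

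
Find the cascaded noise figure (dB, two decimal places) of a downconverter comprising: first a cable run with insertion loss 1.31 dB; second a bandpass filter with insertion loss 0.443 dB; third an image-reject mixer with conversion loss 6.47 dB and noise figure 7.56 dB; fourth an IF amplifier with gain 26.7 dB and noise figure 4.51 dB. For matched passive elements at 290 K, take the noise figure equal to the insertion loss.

13.15 dB

Convert to linear (a loss of L dB is a gain of −L dB): F_i = 10^(NF_i/10), G_i = 10^(G_i,dB/10)
  Stage 1: F_1 = 10^(1.31/10) = 1.352, G_1 = 10^(−1.31/10) = 0.7396
  Stage 2: F_2 = 10^(0.443/10) = 1.107, G_2 = 10^(−0.443/10) = 0.9030
  Stage 3: F_3 = 10^(7.56/10) = 5.702, G_3 = 10^(−6.47/10) = 0.2254
  Stage 4: F_4 = 10^(4.51/10) = 2.825, G_4 = 10^(26.7/10) = 467.7
Friis cascade:
  F = 1.352 + (1.107 − 1)/0.7396 + (5.702 − 1)/0.6679 + (2.825 − 1)/0.1506 = 20.66
NF = 10 log₁₀(20.66) = 13.15 dB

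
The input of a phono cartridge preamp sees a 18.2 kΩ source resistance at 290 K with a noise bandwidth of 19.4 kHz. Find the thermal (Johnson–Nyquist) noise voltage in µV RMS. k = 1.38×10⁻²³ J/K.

2.38 µV

V_n = √(4kTRB)
4kTRB = 4 × 1.38×10⁻²³ × 290 × 1.82×10⁴ × 1.94×10⁴ = 5.65×10⁻¹² V²
V_n = √(5.65×10⁻¹²) = 2.38×10⁻⁶ V = 2.38 µV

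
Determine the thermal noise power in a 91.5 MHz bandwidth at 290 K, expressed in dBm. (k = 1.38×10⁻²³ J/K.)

P_n = kTB = 1.38×10⁻²³ × 290 × 9.15×10⁷ = 3.66×10⁻¹³ W
In dBm: 10 log₁₀(3.66×10⁻¹³ / 10⁻³) = −94.4 dBm

−94.4 dBm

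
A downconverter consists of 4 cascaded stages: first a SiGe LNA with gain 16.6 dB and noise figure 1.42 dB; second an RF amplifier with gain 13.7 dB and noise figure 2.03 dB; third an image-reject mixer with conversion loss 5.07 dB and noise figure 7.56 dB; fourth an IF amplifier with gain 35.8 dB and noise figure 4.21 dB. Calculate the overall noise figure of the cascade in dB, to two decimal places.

Convert to linear (a loss of L dB is a gain of −L dB): F_i = 10^(NF_i/10), G_i = 10^(G_i,dB/10)
  Stage 1: F_1 = 10^(1.42/10) = 1.387, G_1 = 10^(16.6/10) = 45.71
  Stage 2: F_2 = 10^(2.03/10) = 1.596, G_2 = 10^(13.7/10) = 23.44
  Stage 3: F_3 = 10^(7.56/10) = 5.702, G_3 = 10^(−5.07/10) = 0.3112
  Stage 4: F_4 = 10^(4.21/10) = 2.636, G_4 = 10^(35.8/10) = 3802
Friis cascade:
  F = 1.387 + (1.596 − 1)/45.71 + (5.702 − 1)/1072 + (2.636 − 1)/333.4 = 1.409
NF = 10 log₁₀(1.409) = 1.49 dB

1.49 dB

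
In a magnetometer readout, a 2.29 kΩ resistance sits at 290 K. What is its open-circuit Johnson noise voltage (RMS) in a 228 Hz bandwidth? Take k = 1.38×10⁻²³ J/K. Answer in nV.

91.4 nV

V_n = √(4kTRB)
4kTRB = 4 × 1.38×10⁻²³ × 290 × 2.29×10³ × 2.28×10² = 8.36×10⁻¹⁵ V²
V_n = √(8.36×10⁻¹⁵) = 9.14×10⁻⁸ V = 91.4 nV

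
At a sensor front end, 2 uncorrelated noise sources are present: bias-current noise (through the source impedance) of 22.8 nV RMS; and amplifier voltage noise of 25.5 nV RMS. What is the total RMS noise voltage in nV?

34.2 nV

Uncorrelated sources add in power (mean-square): V_tot = √(ΣV_i²)
V_tot = √[(2.28×10⁻⁸)² + (2.55×10⁻⁸)²] = 3.42×10⁻⁸ V = 34.2 nV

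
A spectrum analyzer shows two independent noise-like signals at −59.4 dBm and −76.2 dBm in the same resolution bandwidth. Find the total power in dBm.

−59.3 dBm

Convert to linear, add, convert back:
P₁ = 1.15×10⁻⁹ W, P₂ = 2.40×10⁻¹¹ W
P_tot = 1.17×10⁻⁹ W → 10 log₁₀(P_tot / 10⁻³) = −59.3 dBm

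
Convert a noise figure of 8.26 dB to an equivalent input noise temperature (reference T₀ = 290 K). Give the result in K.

F = 10^(8.26/10) = 6.69885
T_e = (F − 1)·T₀ = (6.69885 − 1) × 290 = 1653 K

1653 K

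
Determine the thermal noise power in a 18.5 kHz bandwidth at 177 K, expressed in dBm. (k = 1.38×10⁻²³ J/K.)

−133.4 dBm

P_n = kTB = 1.38×10⁻²³ × 177 × 1.85×10⁴ = 4.52×10⁻¹⁷ W
In dBm: 10 log₁₀(4.52×10⁻¹⁷ / 10⁻³) = −133.4 dBm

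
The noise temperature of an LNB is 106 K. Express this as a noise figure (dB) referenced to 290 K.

1.35 dB

F = 1 + T_e/T₀ = 1 + 106/290 = 1.36552
NF = 10 log₁₀(1.36552) = 1.35 dB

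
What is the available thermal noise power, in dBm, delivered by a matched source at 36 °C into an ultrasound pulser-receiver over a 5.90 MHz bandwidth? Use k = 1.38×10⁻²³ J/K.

−106.0 dBm

T = 36 °C + 273.15 = 309.15 K
P_n = kTB = 1.38×10⁻²³ × 309.15 × 5.90×10⁶ = 2.52×10⁻¹⁴ W
In dBm: 10 log₁₀(2.52×10⁻¹⁴ / 10⁻³) = −106.0 dBm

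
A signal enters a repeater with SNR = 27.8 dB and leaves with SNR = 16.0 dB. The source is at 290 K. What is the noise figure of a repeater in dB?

11.8 dB

NF (dB) = SNR_in(dB) − SNR_out(dB) when the source is at T₀
NF = 27.8 − 16.0 = 11.8 dB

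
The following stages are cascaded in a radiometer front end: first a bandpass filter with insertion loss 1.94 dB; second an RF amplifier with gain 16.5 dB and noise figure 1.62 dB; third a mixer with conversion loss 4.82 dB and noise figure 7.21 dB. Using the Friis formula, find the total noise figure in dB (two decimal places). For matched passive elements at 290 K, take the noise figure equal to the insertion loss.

Convert to linear (a loss of L dB is a gain of −L dB): F_i = 10^(NF_i/10), G_i = 10^(G_i,dB/10)
  Stage 1: F_1 = 10^(1.94/10) = 1.563, G_1 = 10^(−1.94/10) = 0.6397
  Stage 2: F_2 = 10^(1.62/10) = 1.452, G_2 = 10^(16.5/10) = 44.67
  Stage 3: F_3 = 10^(7.21/10) = 5.260, G_3 = 10^(−4.82/10) = 0.3296
Friis cascade:
  F = 1.563 + (1.452 − 1)/0.6397 + (5.260 − 1)/28.58 = 2.419
NF = 10 log₁₀(2.419) = 3.84 dB

3.84 dB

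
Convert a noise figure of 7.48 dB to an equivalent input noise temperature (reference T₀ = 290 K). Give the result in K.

F = 10^(7.48/10) = 5.59758
T_e = (F − 1)·T₀ = (5.59758 − 1) × 290 = 1333 K

1333 K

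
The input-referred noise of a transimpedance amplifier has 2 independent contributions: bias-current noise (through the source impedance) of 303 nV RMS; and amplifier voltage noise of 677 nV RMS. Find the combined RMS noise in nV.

Uncorrelated sources add in power (mean-square): V_tot = √(ΣV_i²)
V_tot = √[(3.03×10⁻⁷)² + (6.77×10⁻⁷)²] = 7.42×10⁻⁷ V = 742 nV

742 nV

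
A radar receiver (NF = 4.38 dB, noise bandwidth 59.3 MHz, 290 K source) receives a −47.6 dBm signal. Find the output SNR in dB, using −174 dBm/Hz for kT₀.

44.3 dB

Noise floor: N = −174 + 10 log₁₀(B) + NF
10 log₁₀(5.93×10⁷) = 77.73 dB
N = −174 + 77.73 + 4.38 = −91.89 dBm
SNR = P_sig − N = −47.6 − (−91.89) = 44.29 dB → 44.3 dB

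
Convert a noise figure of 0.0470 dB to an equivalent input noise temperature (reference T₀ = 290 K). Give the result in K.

F = 10^(0.0470/10) = 1.01088
T_e = (F − 1)·T₀ = (1.01088 − 1) × 290 = 3.16 K

3.16 K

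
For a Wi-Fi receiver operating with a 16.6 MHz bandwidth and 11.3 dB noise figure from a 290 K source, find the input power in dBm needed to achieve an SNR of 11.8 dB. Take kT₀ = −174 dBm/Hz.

−78.7 dBm

Sensitivity = −174 + 10 log₁₀(B) + NF + SNR_min
= −174 + 72.2 + 11.3 + 11.8
= −78.7 dBm → −78.7 dBm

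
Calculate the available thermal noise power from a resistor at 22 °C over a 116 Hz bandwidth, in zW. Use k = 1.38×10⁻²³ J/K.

T = 22 °C + 273.15 = 295.15 K
P_n = kTB = 1.38×10⁻²³ × 295.15 × 1.16×10² = 4.72×10⁻¹⁹ W = 472 zW

472 zW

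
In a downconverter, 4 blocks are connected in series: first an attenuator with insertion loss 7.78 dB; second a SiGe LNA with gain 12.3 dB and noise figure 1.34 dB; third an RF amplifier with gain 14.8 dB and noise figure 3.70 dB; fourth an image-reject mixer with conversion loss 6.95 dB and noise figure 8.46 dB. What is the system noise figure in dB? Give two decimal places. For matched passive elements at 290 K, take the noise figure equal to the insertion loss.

9.40 dB

Convert to linear (a loss of L dB is a gain of −L dB): F_i = 10^(NF_i/10), G_i = 10^(G_i,dB/10)
  Stage 1: F_1 = 10^(7.78/10) = 5.998, G_1 = 10^(−7.78/10) = 0.1667
  Stage 2: F_2 = 10^(1.34/10) = 1.361, G_2 = 10^(12.3/10) = 16.98
  Stage 3: F_3 = 10^(3.70/10) = 2.344, G_3 = 10^(14.8/10) = 30.20
  Stage 4: F_4 = 10^(8.46/10) = 7.015, G_4 = 10^(−6.95/10) = 0.2018
Friis cascade:
  F = 5.998 + (1.361 − 1)/0.1667 + (2.344 − 1)/2.831 + (7.015 − 1)/85.51 = 8.711
NF = 10 log₁₀(8.711) = 9.40 dB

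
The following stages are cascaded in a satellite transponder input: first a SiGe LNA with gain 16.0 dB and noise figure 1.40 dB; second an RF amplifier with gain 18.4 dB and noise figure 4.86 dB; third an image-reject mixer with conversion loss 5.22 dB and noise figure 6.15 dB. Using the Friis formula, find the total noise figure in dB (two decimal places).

1.56 dB

Convert to linear (a loss of L dB is a gain of −L dB): F_i = 10^(NF_i/10), G_i = 10^(G_i,dB/10)
  Stage 1: F_1 = 10^(1.40/10) = 1.380, G_1 = 10^(16.0/10) = 39.81
  Stage 2: F_2 = 10^(4.86/10) = 3.062, G_2 = 10^(18.4/10) = 69.18
  Stage 3: F_3 = 10^(6.15/10) = 4.121, G_3 = 10^(−5.22/10) = 0.3006
Friis cascade:
  F = 1.380 + (3.062 − 1)/39.81 + (4.121 − 1)/2754 = 1.433
NF = 10 log₁₀(1.433) = 1.56 dB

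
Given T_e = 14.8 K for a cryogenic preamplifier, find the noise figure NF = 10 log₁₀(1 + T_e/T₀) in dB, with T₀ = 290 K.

0.216 dB

F = 1 + T_e/T₀ = 1 + 14.8/290 = 1.05103
NF = 10 log₁₀(1.05103) = 0.216 dB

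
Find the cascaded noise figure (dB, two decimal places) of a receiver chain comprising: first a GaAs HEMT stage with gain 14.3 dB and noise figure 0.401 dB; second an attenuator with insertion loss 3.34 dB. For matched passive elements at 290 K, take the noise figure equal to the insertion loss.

Convert to linear (a loss of L dB is a gain of −L dB): F_i = 10^(NF_i/10), G_i = 10^(G_i,dB/10)
  Stage 1: F_1 = 10^(0.401/10) = 1.097, G_1 = 10^(14.3/10) = 26.92
  Stage 2: F_2 = 10^(3.34/10) = 2.158, G_2 = 10^(−3.34/10) = 0.4634
Friis cascade:
  F = 1.097 + (2.158 − 1)/26.92 = 1.140
NF = 10 log₁₀(1.140) = 0.57 dB

0.57 dB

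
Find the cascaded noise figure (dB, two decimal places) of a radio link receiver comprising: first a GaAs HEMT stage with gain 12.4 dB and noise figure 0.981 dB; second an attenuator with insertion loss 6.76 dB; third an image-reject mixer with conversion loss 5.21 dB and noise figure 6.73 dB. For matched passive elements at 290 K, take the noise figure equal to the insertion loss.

3.95 dB

Convert to linear (a loss of L dB is a gain of −L dB): F_i = 10^(NF_i/10), G_i = 10^(G_i,dB/10)
  Stage 1: F_1 = 10^(0.981/10) = 1.253, G_1 = 10^(12.4/10) = 17.38
  Stage 2: F_2 = 10^(6.76/10) = 4.742, G_2 = 10^(−6.76/10) = 0.2109
  Stage 3: F_3 = 10^(6.73/10) = 4.710, G_3 = 10^(−5.21/10) = 0.3013
Friis cascade:
  F = 1.253 + (4.742 − 1)/17.38 + (4.710 − 1)/3.664 = 2.481
NF = 10 log₁₀(2.481) = 3.95 dB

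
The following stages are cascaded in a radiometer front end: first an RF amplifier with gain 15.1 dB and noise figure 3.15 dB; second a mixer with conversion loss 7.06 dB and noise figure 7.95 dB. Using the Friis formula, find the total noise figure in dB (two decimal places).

Convert to linear (a loss of L dB is a gain of −L dB): F_i = 10^(NF_i/10), G_i = 10^(G_i,dB/10)
  Stage 1: F_1 = 10^(3.15/10) = 2.065, G_1 = 10^(15.1/10) = 32.36
  Stage 2: F_2 = 10^(7.95/10) = 6.237, G_2 = 10^(−7.06/10) = 0.1968
Friis cascade:
  F = 2.065 + (6.237 − 1)/32.36 = 2.227
NF = 10 log₁₀(2.227) = 3.48 dB

3.48 dB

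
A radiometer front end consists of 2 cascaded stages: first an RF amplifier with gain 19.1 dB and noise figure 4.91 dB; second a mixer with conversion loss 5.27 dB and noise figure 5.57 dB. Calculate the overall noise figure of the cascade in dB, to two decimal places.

Convert to linear (a loss of L dB is a gain of −L dB): F_i = 10^(NF_i/10), G_i = 10^(G_i,dB/10)
  Stage 1: F_1 = 10^(4.91/10) = 3.097, G_1 = 10^(19.1/10) = 81.28
  Stage 2: F_2 = 10^(5.57/10) = 3.606, G_2 = 10^(−5.27/10) = 0.2972
Friis cascade:
  F = 3.097 + (3.606 − 1)/81.28 = 3.129
NF = 10 log₁₀(3.129) = 4.95 dB

4.95 dB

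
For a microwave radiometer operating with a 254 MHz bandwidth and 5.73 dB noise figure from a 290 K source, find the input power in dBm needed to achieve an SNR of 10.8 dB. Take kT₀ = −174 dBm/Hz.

−73.4 dBm

Sensitivity = −174 + 10 log₁₀(B) + NF + SNR_min
= −174 + 84.05 + 5.73 + 10.8
= −73.42 dBm → −73.4 dBm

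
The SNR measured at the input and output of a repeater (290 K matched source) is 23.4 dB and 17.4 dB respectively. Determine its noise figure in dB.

NF (dB) = SNR_in(dB) − SNR_out(dB) when the source is at T₀
NF = 23.4 − 17.4 = 6.0 dB

6.0 dB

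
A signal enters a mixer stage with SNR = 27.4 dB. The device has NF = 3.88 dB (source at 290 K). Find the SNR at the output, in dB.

23.52 dB

By definition F = SNR_in/SNR_out, so in dB: SNR_out = SNR_in − NF
SNR_out = 27.4 − 3.88 = 23.52 dB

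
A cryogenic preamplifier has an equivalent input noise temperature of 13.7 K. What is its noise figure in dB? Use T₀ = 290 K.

0.200 dB

F = 1 + T_e/T₀ = 1 + 13.7/290 = 1.04724
NF = 10 log₁₀(1.04724) = 0.200 dB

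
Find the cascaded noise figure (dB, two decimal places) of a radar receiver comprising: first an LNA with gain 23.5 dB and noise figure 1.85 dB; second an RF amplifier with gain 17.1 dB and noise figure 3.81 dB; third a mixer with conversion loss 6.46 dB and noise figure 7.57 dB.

Convert to linear (a loss of L dB is a gain of −L dB): F_i = 10^(NF_i/10), G_i = 10^(G_i,dB/10)
  Stage 1: F_1 = 10^(1.85/10) = 1.531, G_1 = 10^(23.5/10) = 223.9
  Stage 2: F_2 = 10^(3.81/10) = 2.404, G_2 = 10^(17.1/10) = 51.29
  Stage 3: F_3 = 10^(7.57/10) = 5.715, G_3 = 10^(−6.46/10) = 0.2259
Friis cascade:
  F = 1.531 + (2.404 − 1)/223.9 + (5.715 − 1)/1.148×10⁴ = 1.538
NF = 10 log₁₀(1.538) = 1.87 dB

1.87 dB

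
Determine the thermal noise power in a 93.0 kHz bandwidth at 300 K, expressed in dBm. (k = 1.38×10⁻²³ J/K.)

P_n = kTB = 1.38×10⁻²³ × 300 × 9.30×10⁴ = 3.85×10⁻¹⁶ W
In dBm: 10 log₁₀(3.85×10⁻¹⁶ / 10⁻³) = −124.1 dBm

−124.1 dBm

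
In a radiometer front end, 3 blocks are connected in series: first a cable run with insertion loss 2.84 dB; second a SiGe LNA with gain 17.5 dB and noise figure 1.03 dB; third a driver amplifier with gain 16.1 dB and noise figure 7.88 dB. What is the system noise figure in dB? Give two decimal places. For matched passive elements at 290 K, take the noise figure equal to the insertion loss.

Convert to linear (a loss of L dB is a gain of −L dB): F_i = 10^(NF_i/10), G_i = 10^(G_i,dB/10)
  Stage 1: F_1 = 10^(2.84/10) = 1.923, G_1 = 10^(−2.84/10) = 0.5200
  Stage 2: F_2 = 10^(1.03/10) = 1.268, G_2 = 10^(17.5/10) = 56.23
  Stage 3: F_3 = 10^(7.88/10) = 6.138, G_3 = 10^(16.1/10) = 40.74
Friis cascade:
  F = 1.923 + (1.268 − 1)/0.5200 + (6.138 − 1)/29.24 = 2.614
NF = 10 log₁₀(2.614) = 4.17 dB

4.17 dB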